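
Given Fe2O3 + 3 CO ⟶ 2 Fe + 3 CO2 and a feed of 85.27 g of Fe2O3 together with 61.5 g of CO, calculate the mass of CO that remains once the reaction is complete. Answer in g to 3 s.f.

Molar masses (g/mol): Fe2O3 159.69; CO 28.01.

16.6 g

n(Fe2O3) = 85.27 / 159.69 = 0.5340 mol
n(CO) = 61.50 / 28.01 = 2.196 mol
n/ν → Fe2O3: 0.5340, CO: 0.7320; Fe2O3 is limiting.
CO consumed = (3/1) × 0.5340 = 1.602 mol
CO remaining = 2.196 − 1.602 = 0.5940 mol
mass = 0.5940 × 28.01 = 16.64 g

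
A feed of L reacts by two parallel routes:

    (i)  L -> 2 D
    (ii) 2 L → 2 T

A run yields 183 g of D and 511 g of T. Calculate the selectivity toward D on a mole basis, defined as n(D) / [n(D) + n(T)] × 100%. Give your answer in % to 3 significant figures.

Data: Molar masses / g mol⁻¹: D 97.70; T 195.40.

41.7 %

n(D) = 183 / 97.70 = 1.873 mol
n(T) = 511 / 195.40 = 2.615 mol
selectivity = 1.873/(1.873+2.615) × 100 = 41.73 %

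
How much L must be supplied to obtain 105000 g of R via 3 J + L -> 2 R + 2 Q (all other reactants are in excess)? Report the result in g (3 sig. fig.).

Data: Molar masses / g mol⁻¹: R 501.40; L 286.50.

n(R) = 105000 / 501.40 = 209.4 mol
n(L) = (1/2) × 209.4 = 104.7 mol
mass = 104.7 × 286.50 = 30000 g

30000 g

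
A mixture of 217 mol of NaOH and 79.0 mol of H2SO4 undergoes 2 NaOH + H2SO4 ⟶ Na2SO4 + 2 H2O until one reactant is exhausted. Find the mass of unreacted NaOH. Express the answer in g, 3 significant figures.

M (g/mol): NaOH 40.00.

2360 g

n(NaOH) = 217.0 mol
n(H2SO4) = 79.00 mol
n/ν for NaOH = 217.0/2 = 108.5
n/ν for H2SO4 = 79.00/1 = 79.00
Smallest n/ν is H2SO4 → limiting reagent.
NaOH consumed = (2/1) × 79.00 = 158.0 mol
NaOH remaining = 217.0 − 158.0 = 59.00 mol
mass = 59.00 × 40.00 = 2360 g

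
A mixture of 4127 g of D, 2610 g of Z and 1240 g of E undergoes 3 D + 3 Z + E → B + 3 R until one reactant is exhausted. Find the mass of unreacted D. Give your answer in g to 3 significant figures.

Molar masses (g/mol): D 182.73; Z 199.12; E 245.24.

n(D) = 4127 / 182.73 = 22.59 mol
n(Z) = 2610 / 199.12 = 13.11 mol
n(E) = 1240 / 245.24 = 5.056 mol
n/ν for D = 22.59/3 = 7.530
n/ν for Z = 13.11/3 = 4.370
n/ν for E = 5.056/1 = 5.056
Smallest n/ν is Z → limiting reagent.
D consumed = (3/3) × 13.11 = 13.11 mol
D remaining = 22.59 − 13.11 = 9.480 mol
mass = 9.480 × 182.73 = 1732 g

1730 g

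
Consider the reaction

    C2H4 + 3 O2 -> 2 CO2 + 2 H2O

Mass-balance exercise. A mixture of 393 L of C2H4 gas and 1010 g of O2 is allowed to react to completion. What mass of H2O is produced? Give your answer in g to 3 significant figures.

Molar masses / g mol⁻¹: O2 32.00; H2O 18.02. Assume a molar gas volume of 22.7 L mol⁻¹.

n(C2H4) = 393.0 / 22.7 = 17.31 mol
n(O2) = 1010 / 32.00 = 31.56 mol
n/ν for C2H4 = 17.31/1 = 17.31
n/ν for O2 = 31.56/3 = 10.52
Smallest n/ν is O2 → limiting reagent.
n(H2O) = (2/3) × 31.56 = 21.04 mol
mass = 21.04 × 18.02 = 379.1 g

379 g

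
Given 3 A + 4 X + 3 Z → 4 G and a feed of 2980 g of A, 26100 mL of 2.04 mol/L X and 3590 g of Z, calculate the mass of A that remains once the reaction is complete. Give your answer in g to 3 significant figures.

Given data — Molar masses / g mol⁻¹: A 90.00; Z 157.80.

932 g

n(A) = 2980 / 90.00 = 33.11 mol
n(X) = 2.04 × 26100/1000 = 53.24 mol
n(Z) = 3590 / 157.80 = 22.75 mol
n/ν → A: 11.04, X: 13.31, Z: 7.583; Z is limiting.
A consumed = (3/3) × 22.75 = 22.75 mol
A remaining = 33.11 − 22.75 = 10.36 mol
mass = 10.36 × 90.00 = 932.4 g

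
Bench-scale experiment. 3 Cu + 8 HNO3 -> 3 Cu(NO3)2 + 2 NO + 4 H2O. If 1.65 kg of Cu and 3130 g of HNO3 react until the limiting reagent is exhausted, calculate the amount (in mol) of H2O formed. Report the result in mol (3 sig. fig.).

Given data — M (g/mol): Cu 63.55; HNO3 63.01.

n(Cu) = 1.650×1000 / 63.55 = 25.96 mol
n(HNO3) = 3130 / 63.01 = 49.67 mol
n/ν → Cu: 8.653, HNO3: 6.209; HNO3 is limiting.
n(H2O) = (4/8) × 49.67 = 24.84 mol

24.8 mol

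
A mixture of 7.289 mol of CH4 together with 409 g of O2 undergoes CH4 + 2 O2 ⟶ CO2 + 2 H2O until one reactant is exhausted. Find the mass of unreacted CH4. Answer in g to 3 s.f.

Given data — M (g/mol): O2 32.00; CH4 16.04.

n(CH4) = 7.289 mol
n(O2) = 409.0 / 32.00 = 12.78 mol
n/ν for CH4 = 7.289/1 = 7.289
n/ν for O2 = 12.78/2 = 6.390
Smallest n/ν is O2 → limiting reagent.
CH4 consumed = (1/2) × 12.78 = 6.390 mol
CH4 remaining = 7.289 − 6.390 = 0.8990 mol
mass = 0.8990 × 16.04 = 14.42 g

14.4 g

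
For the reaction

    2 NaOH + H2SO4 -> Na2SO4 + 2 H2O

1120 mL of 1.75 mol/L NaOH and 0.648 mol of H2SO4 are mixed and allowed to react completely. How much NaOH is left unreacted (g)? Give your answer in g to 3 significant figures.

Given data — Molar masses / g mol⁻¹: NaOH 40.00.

26.6 g

n(NaOH) = 1.75 × 1120/1000 = 1.960 mol
n(H2SO4) = 0.6480 mol
n/ν for NaOH = 1.960/2 = 0.9800
n/ν for H2SO4 = 0.6480/1 = 0.6480
Smallest n/ν is H2SO4 → limiting reagent.
NaOH consumed = (2/1) × 0.6480 = 1.296 mol
NaOH remaining = 1.960 − 1.296 = 0.6640 mol
mass = 0.6640 × 40.00 = 26.56 g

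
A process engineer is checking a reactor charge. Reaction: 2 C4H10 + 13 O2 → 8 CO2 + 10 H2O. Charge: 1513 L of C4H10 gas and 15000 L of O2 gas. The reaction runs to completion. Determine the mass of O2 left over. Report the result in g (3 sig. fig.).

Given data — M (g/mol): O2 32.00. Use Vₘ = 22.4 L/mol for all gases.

n(C4H10) = 1513 / 22.4 = 67.54 mol
n(O2) = 15000 / 22.4 = 669.6 mol
n/ν for C4H10 = 67.54/2 = 33.77
n/ν for O2 = 669.6/13 = 51.51
Smallest n/ν is C4H10 → limiting reagent.
O2 consumed = (13/2) × 67.54 = 439.0 mol
O2 remaining = 669.6 − 439.0 = 230.6 mol
mass = 230.6 × 32.00 = 7379 g

7380 g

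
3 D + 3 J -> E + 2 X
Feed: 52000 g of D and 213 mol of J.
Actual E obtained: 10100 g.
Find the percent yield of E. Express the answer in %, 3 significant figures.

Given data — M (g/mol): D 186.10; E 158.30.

n(D) = 52000 / 186.10 = 279.4 mol
n(J) = 213.0 mol
n/ν for D = 279.4/3 = 93.13
n/ν for J = 213.0/3 = 71.00
Smallest n/ν is J → limiting reagent.
theoretical n(E) = (1/3) × 213.0 = 71.00 mol → 11240 g
% yield = 10100 / 11240 × 100 = 89.86 %

89.9 %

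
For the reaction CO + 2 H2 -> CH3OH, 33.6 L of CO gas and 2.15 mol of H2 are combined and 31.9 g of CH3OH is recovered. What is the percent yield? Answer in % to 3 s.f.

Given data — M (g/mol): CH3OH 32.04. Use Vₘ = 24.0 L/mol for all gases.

92.6 %

n(CO) = 33.60 / 24.0 = 1.400 mol
n(H2) = 2.150 mol
n/ν → CO: 1.400, H2: 1.075; H2 is limiting.
theoretical n(CH3OH) = (1/2) × 2.150 = 1.075 mol → 34.44 g
% yield = 31.9 / 34.44 × 100 = 92.62 %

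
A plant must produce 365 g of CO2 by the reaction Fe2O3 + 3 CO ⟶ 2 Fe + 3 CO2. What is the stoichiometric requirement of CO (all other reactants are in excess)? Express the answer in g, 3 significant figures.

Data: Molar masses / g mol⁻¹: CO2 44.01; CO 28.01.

n(CO2) = 365 / 44.01 = 8.294 mol
n(CO) = (3/3) × 8.294 = 8.294 mol
mass = 8.294 × 28.01 = 232.3 g

232 g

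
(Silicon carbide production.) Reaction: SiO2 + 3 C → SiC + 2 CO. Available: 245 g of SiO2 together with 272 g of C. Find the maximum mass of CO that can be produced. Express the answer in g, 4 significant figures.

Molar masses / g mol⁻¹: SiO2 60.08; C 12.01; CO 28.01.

n(SiO2) = 245.0 / 60.08 = 4.078 mol
n(C) = 272.0 / 12.01 = 22.65 mol
n/ν for SiO2 = 4.078/1 = 4.078
n/ν for C = 22.65/3 = 7.550
Smallest n/ν is SiO2 → limiting reagent.
n(CO) = (2/1) × 4.078 = 8.156 mol
mass = 8.156 × 28.01 = 228.4 g

228.4 g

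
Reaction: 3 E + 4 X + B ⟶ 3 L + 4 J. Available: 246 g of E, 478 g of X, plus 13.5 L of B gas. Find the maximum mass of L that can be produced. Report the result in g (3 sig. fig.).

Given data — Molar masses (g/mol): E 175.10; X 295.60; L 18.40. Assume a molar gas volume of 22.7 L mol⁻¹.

n(E) = 246.0 / 175.10 = 1.405 mol
n(X) = 478.0 / 295.60 = 1.617 mol
n(B) = 13.50 / 22.7 = 0.5947 mol
n/ν for E = 1.405/3 = 0.4683
n/ν for X = 1.617/4 = 0.4043
n/ν for B = 0.5947/1 = 0.5947
Smallest n/ν is X → limiting reagent.
n(L) = (3/4) × 1.617 = 1.213 mol
mass = 1.213 × 18.40 = 22.32 g

22.3 g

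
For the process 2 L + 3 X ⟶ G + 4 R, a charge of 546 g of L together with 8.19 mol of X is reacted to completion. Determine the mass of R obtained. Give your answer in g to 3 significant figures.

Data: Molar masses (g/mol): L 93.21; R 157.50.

1720 g

n(L) = 546.0 / 93.21 = 5.858 mol
n(X) = 8.190 mol
n/ν for L = 5.858/2 = 2.929
n/ν for X = 8.190/3 = 2.730
Smallest n/ν is X → limiting reagent.
n(R) = (4/3) × 8.190 = 10.92 mol
mass = 10.92 × 157.50 = 1720 g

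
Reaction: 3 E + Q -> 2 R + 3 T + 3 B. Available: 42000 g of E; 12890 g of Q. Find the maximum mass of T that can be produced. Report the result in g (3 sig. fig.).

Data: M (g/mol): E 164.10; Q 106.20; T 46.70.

12000 g

n(E) = 42000 / 164.10 = 255.9 mol
n(Q) = 12890 / 106.20 = 121.4 mol
n/ν for E = 255.9/3 = 85.30
n/ν for Q = 121.4/1 = 121.4
Smallest n/ν is E → limiting reagent.
n(T) = (3/3) × 255.9 = 255.9 mol
mass = 255.9 × 46.70 = 11950 g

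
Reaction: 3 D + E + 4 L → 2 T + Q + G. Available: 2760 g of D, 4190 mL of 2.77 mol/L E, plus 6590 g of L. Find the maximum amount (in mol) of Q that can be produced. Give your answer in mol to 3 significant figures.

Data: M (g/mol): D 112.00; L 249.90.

6.59 mol

n(D) = 2760 / 112.00 = 24.64 mol
n(E) = 2.77 × 4190/1000 = 11.61 mol
n(L) = 6590 / 249.90 = 26.37 mol
n/ν → D: 8.213, E: 11.61, L: 6.593; L is limiting.
n(Q) = (1/4) × 26.37 = 6.593 mol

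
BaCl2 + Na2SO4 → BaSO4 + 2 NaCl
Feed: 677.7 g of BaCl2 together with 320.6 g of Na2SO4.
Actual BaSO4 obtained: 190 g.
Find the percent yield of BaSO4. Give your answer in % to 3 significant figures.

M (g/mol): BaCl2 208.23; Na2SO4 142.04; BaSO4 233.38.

36.1 %

n(BaCl2) = 677.7 / 208.23 = 3.255 mol
n(Na2SO4) = 320.6 / 142.04 = 2.257 mol
n/ν for BaCl2 = 3.255/1 = 3.255
n/ν for Na2SO4 = 2.257/1 = 2.257
Smallest n/ν is Na2SO4 → limiting reagent.
theoretical n(BaSO4) = (1/1) × 2.257 = 2.257 mol → 526.7 g
% yield = 190 / 526.7 × 100 = 36.07 %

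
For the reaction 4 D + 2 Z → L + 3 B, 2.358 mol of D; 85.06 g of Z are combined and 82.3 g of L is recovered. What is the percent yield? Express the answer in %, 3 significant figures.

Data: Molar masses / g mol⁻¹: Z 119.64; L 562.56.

n(D) = 2.358 mol
n(Z) = 85.06 / 119.64 = 0.7110 mol
n/ν for D = 2.358/4 = 0.5895
n/ν for Z = 0.7110/2 = 0.3555
Smallest n/ν is Z → limiting reagent.
theoretical n(L) = (1/2) × 0.7110 = 0.3555 mol → 200.0 g
% yield = 82.3 / 200.0 × 100 = 41.15 %

41.2 %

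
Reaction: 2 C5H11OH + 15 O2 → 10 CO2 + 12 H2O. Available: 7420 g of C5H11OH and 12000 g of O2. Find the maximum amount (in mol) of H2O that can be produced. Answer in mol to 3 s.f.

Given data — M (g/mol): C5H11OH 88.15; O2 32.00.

300 mol

n(C5H11OH) = 7420 / 88.15 = 84.17 mol
n(O2) = 12000 / 32.00 = 375.0 mol
n/ν for C5H11OH = 84.17/2 = 42.09
n/ν for O2 = 375.0/15 = 25.00
Smallest n/ν is O2 → limiting reagent.
n(H2O) = (12/15) × 375.0 = 300.0 mol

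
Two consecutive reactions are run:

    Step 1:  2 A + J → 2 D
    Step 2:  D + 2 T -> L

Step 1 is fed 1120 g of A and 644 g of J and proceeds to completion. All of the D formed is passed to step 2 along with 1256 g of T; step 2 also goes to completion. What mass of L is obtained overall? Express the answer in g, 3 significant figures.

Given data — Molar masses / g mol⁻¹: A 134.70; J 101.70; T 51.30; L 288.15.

Step 1:
n(A) = 1120 / 134.70 = 8.315 mol
n(J) = 644.0 / 101.70 = 6.332 mol
n/ν for A = 8.315/2 = 4.158
n/ν for J = 6.332/1 = 6.332
Smallest n/ν is A → limiting reagent.
n(D) produced = (2/2) × 8.315 = 8.315 mol
Step 2:
n(D) available = 8.315 mol
n(T) = 1256 / 51.30 = 24.48 mol
n/ν for D = 8.315/1 = 8.315
n/ν for T = 24.48/2 = 12.24
Smallest n/ν is D → limiting reagent.
n(L) = (1/1) × 8.315 = 8.315 mol
mass = 8.315 × 288.15 = 2396 g

2400 g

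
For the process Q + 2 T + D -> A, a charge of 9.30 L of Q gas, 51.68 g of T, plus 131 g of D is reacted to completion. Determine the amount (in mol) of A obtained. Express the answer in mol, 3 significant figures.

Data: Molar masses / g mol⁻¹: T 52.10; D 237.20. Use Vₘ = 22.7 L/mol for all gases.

n(Q) = 9.300 / 22.7 = 0.4097 mol
n(T) = 51.68 / 52.10 = 0.9919 mol
n(D) = 131.0 / 237.20 = 0.5523 mol
n/ν for Q = 0.4097/1 = 0.4097
n/ν for T = 0.9919/2 = 0.4960
n/ν for D = 0.5523/1 = 0.5523
Smallest n/ν is Q → limiting reagent.
n(A) = (1/1) × 0.4097 = 0.4097 mol

0.410 mol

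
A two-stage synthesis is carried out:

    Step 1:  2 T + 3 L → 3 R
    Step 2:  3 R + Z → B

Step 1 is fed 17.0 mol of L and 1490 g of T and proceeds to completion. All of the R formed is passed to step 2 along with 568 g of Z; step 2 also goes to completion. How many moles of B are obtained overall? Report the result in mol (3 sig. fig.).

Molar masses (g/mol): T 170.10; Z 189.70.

Step 1:
n(L) = 17.00 mol
n(T) = 1490 / 170.10 = 8.760 mol
n/ν for L = 17.00/3 = 5.667
n/ν for T = 8.760/2 = 4.380
Smallest n/ν is T → limiting reagent.
n(R) produced = (3/2) × 8.760 = 13.14 mol
Step 2:
n(R) available = 13.14 mol
n(Z) = 568.0 / 189.70 = 2.994 mol
n/ν for R = 13.14/3 = 4.380
n/ν for Z = 2.994/1 = 2.994
Smallest n/ν is Z → limiting reagent.
n(B) = (1/1) × 2.994 = 2.994 mol

2.99 mol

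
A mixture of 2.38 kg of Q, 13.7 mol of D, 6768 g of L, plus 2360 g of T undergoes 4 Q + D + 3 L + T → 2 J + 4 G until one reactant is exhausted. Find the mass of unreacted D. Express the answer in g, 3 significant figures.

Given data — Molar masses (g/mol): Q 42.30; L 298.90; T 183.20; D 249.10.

n(Q) = 2.380×1000 / 42.30 = 56.26 mol
n(D) = 13.70 mol
n(L) = 6768 / 298.90 = 22.64 mol
n(T) = 2360 / 183.20 = 12.88 mol
n/ν → Q: 14.07, D: 13.70, L: 7.547, T: 12.88; L is limiting.
D consumed = (1/3) × 22.64 = 7.547 mol
D remaining = 13.70 − 7.547 = 6.153 mol
mass = 6.153 × 249.10 = 1533 g

1530 g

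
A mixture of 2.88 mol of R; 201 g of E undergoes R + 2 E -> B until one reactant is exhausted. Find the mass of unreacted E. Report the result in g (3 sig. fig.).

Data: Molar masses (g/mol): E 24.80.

58.2 g

n(R) = 2.880 mol
n(E) = 201.0 / 24.80 = 8.105 mol
n/ν for R = 2.880/1 = 2.880
n/ν for E = 8.105/2 = 4.053
Smallest n/ν is R → limiting reagent.
E consumed = (2/1) × 2.880 = 5.760 mol
E remaining = 8.105 − 5.760 = 2.345 mol
mass = 2.345 × 24.80 = 58.16 g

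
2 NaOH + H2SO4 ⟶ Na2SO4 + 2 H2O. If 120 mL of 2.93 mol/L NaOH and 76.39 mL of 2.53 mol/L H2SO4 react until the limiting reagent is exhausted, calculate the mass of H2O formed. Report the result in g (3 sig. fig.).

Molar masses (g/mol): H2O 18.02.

6.34 g

n(NaOH) = 2.93 × 120.0/1000 = 0.3516 mol
n(H2SO4) = 2.53 × 76.39/1000 = 0.1933 mol
n/ν → NaOH: 0.1758, H2SO4: 0.1933; NaOH is limiting.
n(H2O) = (2/2) × 0.3516 = 0.3516 mol
mass = 0.3516 × 18.02 = 6.336 g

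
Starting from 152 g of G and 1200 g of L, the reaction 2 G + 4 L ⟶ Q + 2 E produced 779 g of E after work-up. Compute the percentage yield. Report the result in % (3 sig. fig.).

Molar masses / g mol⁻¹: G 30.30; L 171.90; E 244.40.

n(G) = 152.0 / 30.30 = 5.017 mol
n(L) = 1200 / 171.90 = 6.981 mol
n/ν for G = 5.017/2 = 2.509
n/ν for L = 6.981/4 = 1.745
Smallest n/ν is L → limiting reagent.
theoretical n(E) = (2/4) × 6.981 = 3.491 mol → 853.2 g
% yield = 779 / 853.2 × 100 = 91.30 %

91.3 %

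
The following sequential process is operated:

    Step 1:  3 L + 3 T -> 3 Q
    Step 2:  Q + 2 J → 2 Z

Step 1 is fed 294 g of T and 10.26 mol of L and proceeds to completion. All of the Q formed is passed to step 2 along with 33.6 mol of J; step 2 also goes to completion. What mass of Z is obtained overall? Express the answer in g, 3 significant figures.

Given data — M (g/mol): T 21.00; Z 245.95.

Step 1:
n(T) = 294.0 / 21.00 = 14.00 mol
n(L) = 10.26 mol
n/ν for T = 14.00/3 = 4.667
n/ν for L = 10.26/3 = 3.420
Smallest n/ν is L → limiting reagent.
n(Q) produced = (3/3) × 10.26 = 10.26 mol
Step 2:
n(Q) available = 10.26 mol
n(J) = 33.60 mol
n/ν for Q = 10.26/1 = 10.26
n/ν for J = 33.60/2 = 16.80
Smallest n/ν is Q → limiting reagent.
n(Z) = (2/1) × 10.26 = 20.52 mol
mass = 20.52 × 245.95 = 5047 g

5050 g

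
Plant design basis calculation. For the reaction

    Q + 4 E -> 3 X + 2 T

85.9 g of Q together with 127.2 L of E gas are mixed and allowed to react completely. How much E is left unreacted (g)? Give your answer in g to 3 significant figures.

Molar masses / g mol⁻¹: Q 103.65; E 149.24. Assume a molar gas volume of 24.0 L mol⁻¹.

n(Q) = 85.90 / 103.65 = 0.8288 mol
n(E) = 127.2 / 24.0 = 5.300 mol
n/ν for Q = 0.8288/1 = 0.8288
n/ν for E = 5.300/4 = 1.325
Smallest n/ν is Q → limiting reagent.
E consumed = (4/1) × 0.8288 = 3.315 mol
E remaining = 5.300 − 3.315 = 1.985 mol
mass = 1.985 × 149.24 = 296.2 g

296 g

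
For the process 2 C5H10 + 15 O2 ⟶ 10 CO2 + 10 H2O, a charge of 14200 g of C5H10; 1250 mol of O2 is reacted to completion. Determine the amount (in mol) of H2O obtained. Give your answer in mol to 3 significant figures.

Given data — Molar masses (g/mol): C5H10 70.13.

n(C5H10) = 14200 / 70.13 = 202.5 mol
n(O2) = 1250 mol
n/ν → C5H10: 101.3, O2: 83.33; O2 is limiting.
n(H2O) = (10/15) × 1250 = 833.3 mol

833 mol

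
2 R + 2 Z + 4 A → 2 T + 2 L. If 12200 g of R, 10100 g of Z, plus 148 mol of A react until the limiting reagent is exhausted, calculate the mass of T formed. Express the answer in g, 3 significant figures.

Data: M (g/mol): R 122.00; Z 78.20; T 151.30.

n(R) = 12200 / 122.00 = 100.0 mol
n(Z) = 10100 / 78.20 = 129.2 mol
n(A) = 148.0 mol
n/ν for R = 100.0/2 = 50.00
n/ν for Z = 129.2/2 = 64.60
n/ν for A = 148.0/4 = 37.00
Smallest n/ν is A → limiting reagent.
n(T) = (2/4) × 148.0 = 74.00 mol
mass = 74.00 × 151.30 = 11200 g

11200 g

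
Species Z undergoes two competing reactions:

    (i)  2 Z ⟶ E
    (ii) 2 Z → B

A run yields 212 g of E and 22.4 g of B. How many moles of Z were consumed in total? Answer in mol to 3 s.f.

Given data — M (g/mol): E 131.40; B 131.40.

3.57 mol

n(E) = 212 / 131.40 = 1.613 mol
n(B) = 22.4 / 131.40 = 0.1705 mol
n(Z) via (i) = (2/1)×1.613 = 3.226 mol
n(Z) via (ii) = (2/1)×0.1705 = 0.3410 mol
total n(Z) = 3.226 + 0.3410 = 3.567 mol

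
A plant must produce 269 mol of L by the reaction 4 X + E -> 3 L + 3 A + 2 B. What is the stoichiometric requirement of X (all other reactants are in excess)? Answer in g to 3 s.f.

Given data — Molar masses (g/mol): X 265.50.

95200 g

n(L) = 269.0 mol
n(X) = (4/3) × 269.0 = 358.7 mol
mass = 358.7 × 265.50 = 95230 g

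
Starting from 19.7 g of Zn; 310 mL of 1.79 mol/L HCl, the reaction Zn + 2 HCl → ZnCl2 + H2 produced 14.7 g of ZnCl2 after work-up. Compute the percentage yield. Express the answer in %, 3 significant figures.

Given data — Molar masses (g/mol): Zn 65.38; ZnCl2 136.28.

38.9 %

n(Zn) = 19.70 / 65.38 = 0.3013 mol
n(HCl) = 1.79 × 310.0/1000 = 0.5549 mol
n/ν for Zn = 0.3013/1 = 0.3013
n/ν for HCl = 0.5549/2 = 0.2775
Smallest n/ν is HCl → limiting reagent.
theoretical n(ZnCl2) = (1/2) × 0.5549 = 0.2775 mol → 37.82 g
% yield = 14.7 / 37.82 × 100 = 38.87 %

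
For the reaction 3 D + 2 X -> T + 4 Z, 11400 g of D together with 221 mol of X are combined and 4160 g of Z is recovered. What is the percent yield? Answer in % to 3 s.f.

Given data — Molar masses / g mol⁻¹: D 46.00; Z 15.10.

83.4 %

n(D) = 11400 / 46.00 = 247.8 mol
n(X) = 221.0 mol
n/ν for D = 247.8/3 = 82.60
n/ν for X = 221.0/2 = 110.5
Smallest n/ν is D → limiting reagent.
theoretical n(Z) = (4/3) × 247.8 = 330.4 mol → 4989 g
% yield = 4160 / 4989 × 100 = 83.38 %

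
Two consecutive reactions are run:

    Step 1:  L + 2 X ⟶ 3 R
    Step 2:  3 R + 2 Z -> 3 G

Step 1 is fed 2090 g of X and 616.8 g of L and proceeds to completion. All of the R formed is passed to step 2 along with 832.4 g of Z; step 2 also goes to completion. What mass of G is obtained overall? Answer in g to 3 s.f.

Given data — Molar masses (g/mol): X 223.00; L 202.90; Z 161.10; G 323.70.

2510 g

Step 1:
n(X) = 2090 / 223.00 = 9.372 mol
n(L) = 616.8 / 202.90 = 3.040 mol
n/ν → X: 4.686, L: 3.040; L is limiting.
n(R) produced = (3/1) × 3.040 = 9.120 mol
Step 2:
n(R) available = 9.120 mol
n(Z) = 832.4 / 161.10 = 5.167 mol
n/ν → R: 3.040, Z: 2.584; Z is limiting.
n(G) = (3/2) × 5.167 = 7.751 mol
mass = 7.751 × 323.70 = 2509 g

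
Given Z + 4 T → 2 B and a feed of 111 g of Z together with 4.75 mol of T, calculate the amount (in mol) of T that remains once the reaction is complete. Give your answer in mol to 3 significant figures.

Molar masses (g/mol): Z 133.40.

n(Z) = 111.0 / 133.40 = 0.8321 mol
n(T) = 4.750 mol
n/ν for Z = 0.8321/1 = 0.8321
n/ν for T = 4.750/4 = 1.188
Smallest n/ν is Z → limiting reagent.
T consumed = (4/1) × 0.8321 = 3.328 mol
T remaining = 4.750 − 3.328 = 1.422 mol

1.42 mol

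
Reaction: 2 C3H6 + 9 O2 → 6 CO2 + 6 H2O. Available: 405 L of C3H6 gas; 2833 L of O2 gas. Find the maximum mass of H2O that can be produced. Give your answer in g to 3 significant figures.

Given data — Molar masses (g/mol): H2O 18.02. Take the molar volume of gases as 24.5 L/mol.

894 g

n(C3H6) = 405.0 / 24.5 = 16.53 mol
n(O2) = 2833 / 24.5 = 115.6 mol
n/ν → C3H6: 8.265, O2: 12.84; C3H6 is limiting.
n(H2O) = (6/2) × 16.53 = 49.59 mol
mass = 49.59 × 18.02 = 893.6 g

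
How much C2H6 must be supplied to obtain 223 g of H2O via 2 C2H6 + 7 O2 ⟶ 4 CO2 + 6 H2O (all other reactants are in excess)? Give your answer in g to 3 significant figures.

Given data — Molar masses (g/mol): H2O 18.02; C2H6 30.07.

n(H2O) = 223 / 18.02 = 12.38 mol
n(C2H6) = (2/6) × 12.38 = 4.127 mol
mass = 4.127 × 30.07 = 124.1 g

124 g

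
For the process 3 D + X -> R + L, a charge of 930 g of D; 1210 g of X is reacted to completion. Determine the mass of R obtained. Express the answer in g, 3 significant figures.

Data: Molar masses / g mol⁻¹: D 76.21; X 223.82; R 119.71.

487 g

n(D) = 930.0 / 76.21 = 12.20 mol
n(X) = 1210 / 223.82 = 5.406 mol
n/ν for D = 12.20/3 = 4.067
n/ν for X = 5.406/1 = 5.406
Smallest n/ν is D → limiting reagent.
n(R) = (1/3) × 12.20 = 4.067 mol
mass = 4.067 × 119.71 = 486.9 g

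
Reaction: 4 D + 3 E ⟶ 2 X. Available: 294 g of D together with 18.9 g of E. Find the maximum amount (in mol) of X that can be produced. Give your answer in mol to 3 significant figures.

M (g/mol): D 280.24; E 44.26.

n(D) = 294.0 / 280.24 = 1.049 mol
n(E) = 18.90 / 44.26 = 0.4270 mol
n/ν → D: 0.2623, E: 0.1423; E is limiting.
n(X) = (2/3) × 0.4270 = 0.2847 mol

0.285 mol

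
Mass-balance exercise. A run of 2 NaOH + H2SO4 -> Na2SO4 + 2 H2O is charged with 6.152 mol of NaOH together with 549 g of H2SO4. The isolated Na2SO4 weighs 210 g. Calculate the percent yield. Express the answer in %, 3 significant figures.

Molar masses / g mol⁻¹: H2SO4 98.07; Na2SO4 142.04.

48.1 %

n(NaOH) = 6.152 mol
n(H2SO4) = 549.0 / 98.07 = 5.598 mol
n/ν → NaOH: 3.076, H2SO4: 5.598; NaOH is limiting.
theoretical n(Na2SO4) = (1/2) × 6.152 = 3.076 mol → 436.9 g
% yield = 210 / 436.9 × 100 = 48.07 %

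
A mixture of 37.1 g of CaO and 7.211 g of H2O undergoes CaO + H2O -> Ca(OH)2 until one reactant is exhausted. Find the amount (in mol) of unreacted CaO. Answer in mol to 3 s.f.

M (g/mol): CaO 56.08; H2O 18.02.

n(CaO) = 37.10 / 56.08 = 0.6616 mol
n(H2O) = 7.211 / 18.02 = 0.4002 mol
n/ν for CaO = 0.6616/1 = 0.6616
n/ν for H2O = 0.4002/1 = 0.4002
Smallest n/ν is H2O → limiting reagent.
CaO consumed = (1/1) × 0.4002 = 0.4002 mol
CaO remaining = 0.6616 − 0.4002 = 0.2614 mol

0.261 mol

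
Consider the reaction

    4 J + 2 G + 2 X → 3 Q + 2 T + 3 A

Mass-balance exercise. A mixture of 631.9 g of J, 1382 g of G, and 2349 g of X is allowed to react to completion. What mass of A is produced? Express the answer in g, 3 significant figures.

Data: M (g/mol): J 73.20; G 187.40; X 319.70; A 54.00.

350 g

n(J) = 631.9 / 73.20 = 8.633 mol
n(G) = 1382 / 187.40 = 7.375 mol
n(X) = 2349 / 319.70 = 7.348 mol
n/ν → J: 2.158, G: 3.688, X: 3.674; J is limiting.
n(A) = (3/4) × 8.633 = 6.475 mol
mass = 6.475 × 54.00 = 349.7 g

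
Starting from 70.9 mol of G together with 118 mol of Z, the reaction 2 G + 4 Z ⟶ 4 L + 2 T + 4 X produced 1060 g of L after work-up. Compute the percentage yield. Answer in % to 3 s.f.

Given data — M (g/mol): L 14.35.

n(G) = 70.90 mol
n(Z) = 118.0 mol
n/ν → G: 35.45, Z: 29.50; Z is limiting.
theoretical n(L) = (4/4) × 118.0 = 118.0 mol → 1693 g
% yield = 1060 / 1693 × 100 = 62.61 %

62.6 %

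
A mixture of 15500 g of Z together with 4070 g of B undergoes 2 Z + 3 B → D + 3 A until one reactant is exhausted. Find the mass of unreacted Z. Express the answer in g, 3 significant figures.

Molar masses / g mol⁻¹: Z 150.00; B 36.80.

n(Z) = 15500 / 150.00 = 103.3 mol
n(B) = 4070 / 36.80 = 110.6 mol
n/ν for Z = 103.3/2 = 51.65
n/ν for B = 110.6/3 = 36.87
Smallest n/ν is B → limiting reagent.
Z consumed = (2/3) × 110.6 = 73.73 mol
Z remaining = 103.3 − 73.73 = 29.57 mol
mass = 29.57 × 150.00 = 4436 g

4440 g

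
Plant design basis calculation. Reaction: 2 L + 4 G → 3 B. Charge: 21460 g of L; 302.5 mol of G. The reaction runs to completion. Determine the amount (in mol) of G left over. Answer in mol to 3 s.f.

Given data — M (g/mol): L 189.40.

75.9 mol

n(L) = 21460 / 189.40 = 113.3 mol
n(G) = 302.5 mol
n/ν for L = 113.3/2 = 56.65
n/ν for G = 302.5/4 = 75.63
Smallest n/ν is L → limiting reagent.
G consumed = (4/2) × 113.3 = 226.6 mol
G remaining = 302.5 − 226.6 = 75.90 mol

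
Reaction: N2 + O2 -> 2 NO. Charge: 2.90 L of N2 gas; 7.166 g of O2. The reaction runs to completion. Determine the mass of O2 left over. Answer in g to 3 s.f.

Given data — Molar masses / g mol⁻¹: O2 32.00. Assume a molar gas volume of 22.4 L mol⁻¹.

n(N2) = 2.900 / 22.4 = 0.1295 mol
n(O2) = 7.166 / 32.00 = 0.2239 mol
n/ν for N2 = 0.1295/1 = 0.1295
n/ν for O2 = 0.2239/1 = 0.2239
Smallest n/ν is N2 → limiting reagent.
O2 consumed = (1/1) × 0.1295 = 0.1295 mol
O2 remaining = 0.2239 − 0.1295 = 0.09440 mol
mass = 0.09440 × 32.00 = 3.021 g

3.02 g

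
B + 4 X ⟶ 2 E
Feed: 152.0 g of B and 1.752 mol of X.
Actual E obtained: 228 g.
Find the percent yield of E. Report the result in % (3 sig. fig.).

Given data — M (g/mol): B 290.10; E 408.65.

n(B) = 152.0 / 290.10 = 0.5240 mol
n(X) = 1.752 mol
n/ν for B = 0.5240/1 = 0.5240
n/ν for X = 1.752/4 = 0.4380
Smallest n/ν is X → limiting reagent.
theoretical n(E) = (2/4) × 1.752 = 0.8760 mol → 358.0 g
% yield = 228 / 358.0 × 100 = 63.69 %

63.7 %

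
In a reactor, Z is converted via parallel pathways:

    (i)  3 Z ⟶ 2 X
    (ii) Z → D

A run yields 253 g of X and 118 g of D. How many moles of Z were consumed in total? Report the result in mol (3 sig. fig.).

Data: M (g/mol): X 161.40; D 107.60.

3.45 mol

n(X) = 253 / 161.40 = 1.568 mol
n(D) = 118 / 107.60 = 1.097 mol
n(Z) via (i) = (3/2)×1.568 = 2.352 mol
n(Z) via (ii) = (1/1)×1.097 = 1.097 mol
total n(Z) = 2.352 + 1.097 = 3.449 mol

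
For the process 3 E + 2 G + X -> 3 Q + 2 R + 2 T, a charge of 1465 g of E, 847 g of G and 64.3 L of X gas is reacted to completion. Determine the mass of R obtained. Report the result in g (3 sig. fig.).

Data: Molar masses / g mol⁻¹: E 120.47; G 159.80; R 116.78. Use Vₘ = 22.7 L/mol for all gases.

n(E) = 1465 / 120.47 = 12.16 mol
n(G) = 847.0 / 159.80 = 5.300 mol
n(X) = 64.30 / 22.7 = 2.833 mol
n/ν → E: 4.053, G: 2.650, X: 2.833; G is limiting.
n(R) = (2/2) × 5.300 = 5.300 mol
mass = 5.300 × 116.78 = 618.9 g

619 g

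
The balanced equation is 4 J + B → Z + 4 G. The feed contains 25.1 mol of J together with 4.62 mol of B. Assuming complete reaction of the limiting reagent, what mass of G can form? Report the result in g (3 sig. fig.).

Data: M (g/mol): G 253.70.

4690 g

n(J) = 25.10 mol
n(B) = 4.620 mol
n/ν for J = 25.10/4 = 6.275
n/ν for B = 4.620/1 = 4.620
Smallest n/ν is B → limiting reagent.
n(G) = (4/1) × 4.620 = 18.48 mol
mass = 18.48 × 253.70 = 4688 g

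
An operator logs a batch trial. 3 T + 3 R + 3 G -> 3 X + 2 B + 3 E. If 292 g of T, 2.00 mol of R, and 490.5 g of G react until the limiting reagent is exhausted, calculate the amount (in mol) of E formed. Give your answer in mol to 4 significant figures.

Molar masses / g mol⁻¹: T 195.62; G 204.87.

1.493 mol

n(T) = 292.0 / 195.62 = 1.493 mol
n(R) = 2.000 mol
n(G) = 490.5 / 204.87 = 2.394 mol
n/ν → T: 0.4977, R: 0.6667, G: 0.7980; T is limiting.
n(E) = (3/3) × 1.493 = 1.493 mol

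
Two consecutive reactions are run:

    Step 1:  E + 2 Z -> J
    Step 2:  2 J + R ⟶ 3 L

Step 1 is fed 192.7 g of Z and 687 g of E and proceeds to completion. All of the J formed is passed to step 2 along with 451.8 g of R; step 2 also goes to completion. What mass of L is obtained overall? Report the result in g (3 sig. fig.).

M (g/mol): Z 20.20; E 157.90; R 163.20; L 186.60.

1220 g

Step 1:
n(Z) = 192.7 / 20.20 = 9.540 mol
n(E) = 687.0 / 157.90 = 4.351 mol
n/ν for Z = 9.540/2 = 4.770
n/ν for E = 4.351/1 = 4.351
Smallest n/ν is E → limiting reagent.
n(J) produced = (1/1) × 4.351 = 4.351 mol
Step 2:
n(J) available = 4.351 mol
n(R) = 451.8 / 163.20 = 2.768 mol
n/ν for J = 4.351/2 = 2.176
n/ν for R = 2.768/1 = 2.768
Smallest n/ν is J → limiting reagent.
n(L) = (3/2) × 4.351 = 6.527 mol
mass = 6.527 × 186.60 = 1218 g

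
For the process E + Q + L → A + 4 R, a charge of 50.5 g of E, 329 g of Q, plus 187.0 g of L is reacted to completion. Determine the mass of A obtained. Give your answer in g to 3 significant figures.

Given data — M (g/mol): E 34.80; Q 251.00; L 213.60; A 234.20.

n(E) = 50.50 / 34.80 = 1.451 mol
n(Q) = 329.0 / 251.00 = 1.311 mol
n(L) = 187.0 / 213.60 = 0.8755 mol
n/ν for E = 1.451/1 = 1.451
n/ν for Q = 1.311/1 = 1.311
n/ν for L = 0.8755/1 = 0.8755
Smallest n/ν is L → limiting reagent.
n(A) = (1/1) × 0.8755 = 0.8755 mol
mass = 0.8755 × 234.20 = 205.0 g

205 g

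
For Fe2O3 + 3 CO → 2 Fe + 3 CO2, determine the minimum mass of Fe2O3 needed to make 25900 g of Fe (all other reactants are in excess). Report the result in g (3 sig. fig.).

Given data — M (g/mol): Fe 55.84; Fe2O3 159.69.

n(Fe) = 25900 / 55.84 = 463.8 mol
n(Fe2O3) = (1/2) × 463.8 = 231.9 mol
mass = 231.9 × 159.69 = 37030 g

37000 g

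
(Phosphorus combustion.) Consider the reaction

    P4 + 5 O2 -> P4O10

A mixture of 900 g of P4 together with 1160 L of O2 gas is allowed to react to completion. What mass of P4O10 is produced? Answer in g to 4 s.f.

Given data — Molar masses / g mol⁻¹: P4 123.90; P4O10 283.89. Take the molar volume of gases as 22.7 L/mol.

n(P4) = 900.0 / 123.90 = 7.264 mol
n(O2) = 1160 / 22.7 = 51.10 mol
n/ν → P4: 7.264, O2: 10.22; P4 is limiting.
n(P4O10) = (1/1) × 7.264 = 7.264 mol
mass = 7.264 × 283.89 = 2062 g

2062 g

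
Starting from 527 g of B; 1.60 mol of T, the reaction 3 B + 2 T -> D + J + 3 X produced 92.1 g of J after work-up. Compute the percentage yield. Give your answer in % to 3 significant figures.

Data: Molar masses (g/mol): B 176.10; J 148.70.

77.4 %

n(B) = 527.0 / 176.10 = 2.993 mol
n(T) = 1.600 mol
n/ν → B: 0.9977, T: 0.8000; T is limiting.
theoretical n(J) = (1/2) × 1.600 = 0.8000 mol → 119.0 g
% yield = 92.1 / 119.0 × 100 = 77.39 %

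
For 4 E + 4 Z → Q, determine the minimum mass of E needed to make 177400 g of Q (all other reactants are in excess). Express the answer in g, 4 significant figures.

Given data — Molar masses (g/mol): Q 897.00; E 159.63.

n(Q) = 177400 / 897.00 = 197.8 mol
n(E) = (4/1) × 197.8 = 791.2 mol
mass = 791.2 × 159.63 = 126300 g

126300 g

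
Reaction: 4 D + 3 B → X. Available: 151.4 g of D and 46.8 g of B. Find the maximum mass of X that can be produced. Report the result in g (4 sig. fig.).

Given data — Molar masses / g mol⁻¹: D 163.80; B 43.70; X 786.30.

181.7 g

n(D) = 151.4 / 163.80 = 0.9243 mol
n(B) = 46.80 / 43.70 = 1.071 mol
n/ν for D = 0.9243/4 = 0.2311
n/ν for B = 1.071/3 = 0.3570
Smallest n/ν is D → limiting reagent.
n(X) = (1/4) × 0.9243 = 0.2311 mol
mass = 0.2311 × 786.30 = 181.7 g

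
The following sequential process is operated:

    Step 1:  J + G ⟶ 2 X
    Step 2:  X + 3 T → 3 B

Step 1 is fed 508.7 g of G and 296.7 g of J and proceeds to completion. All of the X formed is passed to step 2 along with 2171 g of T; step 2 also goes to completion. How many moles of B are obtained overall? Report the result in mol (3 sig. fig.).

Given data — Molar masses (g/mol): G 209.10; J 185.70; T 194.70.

Step 1:
n(G) = 508.7 / 209.10 = 2.433 mol
n(J) = 296.7 / 185.70 = 1.598 mol
n/ν for G = 2.433/1 = 2.433
n/ν for J = 1.598/1 = 1.598
Smallest n/ν is J → limiting reagent.
n(X) produced = (2/1) × 1.598 = 3.196 mol
Step 2:
n(X) available = 3.196 mol
n(T) = 2171 / 194.70 = 11.15 mol
n/ν for X = 3.196/1 = 3.196
n/ν for T = 11.15/3 = 3.717
Smallest n/ν is X → limiting reagent.
n(B) = (3/1) × 3.196 = 9.588 mol

9.59 mol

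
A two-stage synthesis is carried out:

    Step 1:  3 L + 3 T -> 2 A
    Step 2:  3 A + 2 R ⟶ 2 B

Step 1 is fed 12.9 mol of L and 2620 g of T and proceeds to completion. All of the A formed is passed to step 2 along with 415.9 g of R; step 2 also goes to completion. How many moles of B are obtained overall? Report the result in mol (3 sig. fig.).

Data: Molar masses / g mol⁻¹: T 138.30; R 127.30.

3.27 mol

Step 1:
n(L) = 12.90 mol
n(T) = 2620 / 138.30 = 18.94 mol
n/ν for L = 12.90/3 = 4.300
n/ν for T = 18.94/3 = 6.313
Smallest n/ν is L → limiting reagent.
n(A) produced = (2/3) × 12.90 = 8.600 mol
Step 2:
n(A) available = 8.600 mol
n(R) = 415.9 / 127.30 = 3.267 mol
n/ν for A = 8.600/3 = 2.867
n/ν for R = 3.267/2 = 1.634
Smallest n/ν is R → limiting reagent.
n(B) = (2/2) × 3.267 = 3.267 mol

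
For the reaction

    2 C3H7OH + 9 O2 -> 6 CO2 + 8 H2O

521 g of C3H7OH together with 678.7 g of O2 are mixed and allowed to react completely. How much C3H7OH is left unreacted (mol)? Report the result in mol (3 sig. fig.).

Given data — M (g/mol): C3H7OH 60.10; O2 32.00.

3.96 mol

n(C3H7OH) = 521.0 / 60.10 = 8.669 mol
n(O2) = 678.7 / 32.00 = 21.21 mol
n/ν for C3H7OH = 8.669/2 = 4.335
n/ν for O2 = 21.21/9 = 2.357
Smallest n/ν is O2 → limiting reagent.
C3H7OH consumed = (2/9) × 21.21 = 4.713 mol
C3H7OH remaining = 8.669 − 4.713 = 3.956 mol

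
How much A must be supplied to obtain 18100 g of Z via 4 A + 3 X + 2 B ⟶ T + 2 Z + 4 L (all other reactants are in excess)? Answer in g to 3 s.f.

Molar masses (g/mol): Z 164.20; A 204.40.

n(Z) = 18100 / 164.20 = 110.2 mol
n(A) = (4/2) × 110.2 = 220.4 mol
mass = 220.4 × 204.40 = 45050 g

45100 g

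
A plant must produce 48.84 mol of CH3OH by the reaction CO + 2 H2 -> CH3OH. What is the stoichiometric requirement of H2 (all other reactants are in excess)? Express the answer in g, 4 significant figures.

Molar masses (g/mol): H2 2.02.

197.3 g

n(CH3OH) = 48.84 mol
n(H2) = (2/1) × 48.84 = 97.68 mol
mass = 97.68 × 2.02 = 197.3 g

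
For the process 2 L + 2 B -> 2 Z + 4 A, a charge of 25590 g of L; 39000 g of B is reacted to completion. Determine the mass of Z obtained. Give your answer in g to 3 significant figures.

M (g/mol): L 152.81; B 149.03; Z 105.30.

n(L) = 25590 / 152.81 = 167.5 mol
n(B) = 39000 / 149.03 = 261.7 mol
n/ν → L: 83.75, B: 130.9; L is limiting.
n(Z) = (2/2) × 167.5 = 167.5 mol
mass = 167.5 × 105.30 = 17640 g

17600 g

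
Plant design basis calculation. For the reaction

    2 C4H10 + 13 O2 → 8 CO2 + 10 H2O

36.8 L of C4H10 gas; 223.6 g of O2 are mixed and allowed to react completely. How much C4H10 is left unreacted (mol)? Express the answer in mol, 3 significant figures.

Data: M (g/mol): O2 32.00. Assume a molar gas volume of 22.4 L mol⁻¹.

n(C4H10) = 36.80 / 22.4 = 1.643 mol
n(O2) = 223.6 / 32.00 = 6.988 mol
n/ν for C4H10 = 1.643/2 = 0.8215
n/ν for O2 = 6.988/13 = 0.5375
Smallest n/ν is O2 → limiting reagent.
C4H10 consumed = (2/13) × 6.988 = 1.075 mol
C4H10 remaining = 1.643 − 1.075 = 0.5680 mol

0.568 mol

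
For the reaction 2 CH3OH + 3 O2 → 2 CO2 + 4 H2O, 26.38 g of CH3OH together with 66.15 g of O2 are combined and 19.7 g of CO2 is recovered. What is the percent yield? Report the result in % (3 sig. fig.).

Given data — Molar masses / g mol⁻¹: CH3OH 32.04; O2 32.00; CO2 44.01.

n(CH3OH) = 26.38 / 32.04 = 0.8233 mol
n(O2) = 66.15 / 32.00 = 2.067 mol
n/ν for CH3OH = 0.8233/2 = 0.4117
n/ν for O2 = 2.067/3 = 0.6890
Smallest n/ν is CH3OH → limiting reagent.
theoretical n(CO2) = (2/2) × 0.8233 = 0.8233 mol → 36.23 g
% yield = 19.7 / 36.23 × 100 = 54.37 %

54.4 %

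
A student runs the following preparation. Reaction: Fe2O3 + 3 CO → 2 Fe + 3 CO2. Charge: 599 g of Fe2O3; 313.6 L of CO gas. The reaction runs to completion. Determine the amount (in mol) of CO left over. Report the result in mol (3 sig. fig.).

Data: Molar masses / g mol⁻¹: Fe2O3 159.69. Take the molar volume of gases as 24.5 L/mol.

1.55 mol

n(Fe2O3) = 599.0 / 159.69 = 3.751 mol
n(CO) = 313.6 / 24.5 = 12.80 mol
n/ν for Fe2O3 = 3.751/1 = 3.751
n/ν for CO = 12.80/3 = 4.267
Smallest n/ν is Fe2O3 → limiting reagent.
CO consumed = (3/1) × 3.751 = 11.25 mol
CO remaining = 12.80 − 11.25 = 1.550 mol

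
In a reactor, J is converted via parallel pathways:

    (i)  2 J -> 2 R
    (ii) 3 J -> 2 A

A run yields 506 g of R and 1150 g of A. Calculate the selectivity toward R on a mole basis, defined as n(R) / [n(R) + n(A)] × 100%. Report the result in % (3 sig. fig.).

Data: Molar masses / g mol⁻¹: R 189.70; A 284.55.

39.8 %

n(R) = 506 / 189.70 = 2.667 mol
n(A) = 1150 / 284.55 = 4.041 mol
selectivity = 2.667/(2.667+4.041) × 100 = 39.76 %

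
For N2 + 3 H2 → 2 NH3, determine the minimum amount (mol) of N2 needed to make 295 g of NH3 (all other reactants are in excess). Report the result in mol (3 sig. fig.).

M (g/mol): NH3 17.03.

8.66 mol

n(NH3) = 295 / 17.03 = 17.32 mol
n(N2) = (1/2) × 17.32 = 8.660 mol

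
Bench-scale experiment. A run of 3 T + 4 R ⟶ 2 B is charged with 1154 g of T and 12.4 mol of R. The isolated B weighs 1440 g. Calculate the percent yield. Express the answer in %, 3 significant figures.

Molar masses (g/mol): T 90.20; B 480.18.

n(T) = 1154 / 90.20 = 12.79 mol
n(R) = 12.40 mol
n/ν → T: 4.263, R: 3.100; R is limiting.
theoretical n(B) = (2/4) × 12.40 = 6.200 mol → 2977 g
% yield = 1440 / 2977 × 100 = 48.37 %

48.4 %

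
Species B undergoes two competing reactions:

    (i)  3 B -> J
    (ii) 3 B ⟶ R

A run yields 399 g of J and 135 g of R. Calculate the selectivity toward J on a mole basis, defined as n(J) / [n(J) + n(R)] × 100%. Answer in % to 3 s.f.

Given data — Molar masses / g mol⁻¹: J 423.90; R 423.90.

n(J) = 399 / 423.90 = 0.9413 mol
n(R) = 135 / 423.90 = 0.3185 mol
selectivity = 0.9413/(0.9413+0.3185) × 100 = 74.72 %

74.7 %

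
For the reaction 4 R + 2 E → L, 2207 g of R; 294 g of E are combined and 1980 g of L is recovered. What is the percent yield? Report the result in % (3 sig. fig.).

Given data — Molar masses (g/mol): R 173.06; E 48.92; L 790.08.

n(R) = 2207 / 173.06 = 12.75 mol
n(E) = 294.0 / 48.92 = 6.010 mol
n/ν for R = 12.75/4 = 3.188
n/ν for E = 6.010/2 = 3.005
Smallest n/ν is E → limiting reagent.
theoretical n(L) = (1/2) × 6.010 = 3.005 mol → 2374 g
% yield = 1980 / 2374 × 100 = 83.40 %

83.4 %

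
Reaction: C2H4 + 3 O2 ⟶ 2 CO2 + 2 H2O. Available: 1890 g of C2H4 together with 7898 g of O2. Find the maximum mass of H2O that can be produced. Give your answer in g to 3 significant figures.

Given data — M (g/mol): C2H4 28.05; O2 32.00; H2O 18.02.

n(C2H4) = 1890 / 28.05 = 67.38 mol
n(O2) = 7898 / 32.00 = 246.8 mol
n/ν for C2H4 = 67.38/1 = 67.38
n/ν for O2 = 246.8/3 = 82.27
Smallest n/ν is C2H4 → limiting reagent.
n(H2O) = (2/1) × 67.38 = 134.8 mol
mass = 134.8 × 18.02 = 2429 g

2430 g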